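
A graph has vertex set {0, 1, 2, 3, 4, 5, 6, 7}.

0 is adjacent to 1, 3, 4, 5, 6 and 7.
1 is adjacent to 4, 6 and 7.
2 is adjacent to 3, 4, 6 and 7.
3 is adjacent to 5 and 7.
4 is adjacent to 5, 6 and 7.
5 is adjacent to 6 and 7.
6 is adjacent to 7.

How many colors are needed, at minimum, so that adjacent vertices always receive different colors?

0, 1, 4, 6, 7 are mutually adjacent (a clique of size 5), so at least 5 colors are needed.
One proper 5-coloring: 0=c, 1=e, 2=c, 3=b, 4=d, 5=e, 6=b, 7=a. Each edge has distinct colors on its endpoints.

5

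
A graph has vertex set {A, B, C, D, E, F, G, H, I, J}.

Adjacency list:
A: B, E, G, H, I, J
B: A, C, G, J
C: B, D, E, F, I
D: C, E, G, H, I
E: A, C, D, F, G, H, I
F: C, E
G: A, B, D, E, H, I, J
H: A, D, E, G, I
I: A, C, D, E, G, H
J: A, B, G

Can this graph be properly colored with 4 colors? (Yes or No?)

D, E, G, H, I are pairwise adjacent (a clique of size 5), so at least 5 colors are needed.
So 4 colors are not enough.

No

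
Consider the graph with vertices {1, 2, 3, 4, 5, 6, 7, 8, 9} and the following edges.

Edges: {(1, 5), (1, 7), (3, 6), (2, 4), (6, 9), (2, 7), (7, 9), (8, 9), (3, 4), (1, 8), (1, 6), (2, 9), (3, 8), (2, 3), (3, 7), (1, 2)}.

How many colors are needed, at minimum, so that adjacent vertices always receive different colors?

2, 7, 9 form a triangle, so at least 3 colors are needed.
3 colors suffice: color a → {1, 3, 9}; color b → {2, 5, 6, 8}; color c → {4, 7}. Every edge joins two different colors.

3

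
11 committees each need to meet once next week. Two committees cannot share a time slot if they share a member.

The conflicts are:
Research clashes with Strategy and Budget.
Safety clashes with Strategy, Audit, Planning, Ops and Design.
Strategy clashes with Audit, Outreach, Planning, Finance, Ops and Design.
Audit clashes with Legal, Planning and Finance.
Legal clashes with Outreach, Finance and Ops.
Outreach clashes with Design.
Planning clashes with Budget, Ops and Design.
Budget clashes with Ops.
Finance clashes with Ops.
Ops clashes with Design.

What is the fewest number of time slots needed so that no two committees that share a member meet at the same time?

5

Safety, Strategy, Planning, Ops, Design all conflict with each other, so at least 5 time slots are needed.
5 time slots suffice: Research=2, Safety=4, Strategy=1, Audit=2, Legal=1, Outreach=2, Planning=3, Budget=1, Finance=3, Ops=2, Design=5. No two conflicting committees share a time slot.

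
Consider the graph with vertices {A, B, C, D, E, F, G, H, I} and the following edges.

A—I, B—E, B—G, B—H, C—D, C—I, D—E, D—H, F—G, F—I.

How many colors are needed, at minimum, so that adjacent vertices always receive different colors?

3

The cycle E-D-C-I-F-G-B-E has odd length 7, so it cannot be 2-colored; at least 3 colors are needed.
3 colors suffice: A=2, B=1, C=2, D=1, E=2, F=2, G=3, H=2, I=1. No two adjacent vertices share a color.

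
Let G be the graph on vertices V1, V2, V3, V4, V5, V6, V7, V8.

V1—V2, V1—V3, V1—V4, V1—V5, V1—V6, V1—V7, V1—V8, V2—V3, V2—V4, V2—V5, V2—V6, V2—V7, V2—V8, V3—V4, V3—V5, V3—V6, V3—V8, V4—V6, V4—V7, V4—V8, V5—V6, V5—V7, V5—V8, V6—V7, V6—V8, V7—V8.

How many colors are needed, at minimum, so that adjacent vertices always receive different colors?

6

V1, V2, V3, V4, V6, V8 form a clique, so at least 6 colors are needed.
6 colors suffice: color 1 → {V2}; color 2 → {V6}; color 3 → {V8}; color 4 → {V1}; color 5 → {V4, V5}; color 6 → {V3, V7}. Every edge joins two different colors.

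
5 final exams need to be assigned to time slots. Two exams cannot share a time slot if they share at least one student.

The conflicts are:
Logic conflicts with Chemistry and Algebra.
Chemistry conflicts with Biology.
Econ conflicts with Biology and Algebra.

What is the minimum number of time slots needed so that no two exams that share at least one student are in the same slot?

The cycle Chemistry-Logic-Algebra-Econ-Biology-Chemistry has odd length 5, so it cannot be 2-colored; at least 3 time slots are needed.
Using 3 time slots: Logic=3, Chemistry=2, Econ=2, Biology=1, Algebra=1. Each listed conflict is separated.

3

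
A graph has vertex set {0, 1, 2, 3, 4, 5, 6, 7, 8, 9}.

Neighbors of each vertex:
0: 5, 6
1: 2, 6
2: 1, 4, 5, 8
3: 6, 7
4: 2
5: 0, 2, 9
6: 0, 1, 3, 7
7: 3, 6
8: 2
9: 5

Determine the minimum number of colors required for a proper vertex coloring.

3

3, 6, 7 are pairwise adjacent, so at least 3 colors are needed.
3 colors suffice: color red → {2, 6, 9}; color blue → {1, 4, 5, 7, 8}; color green → {0, 3}. No two adjacent vertices share a color.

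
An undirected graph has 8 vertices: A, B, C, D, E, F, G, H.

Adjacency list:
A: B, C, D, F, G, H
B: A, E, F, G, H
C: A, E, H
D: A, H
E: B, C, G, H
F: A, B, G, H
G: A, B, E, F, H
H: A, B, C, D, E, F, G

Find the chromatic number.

A, B, F, G, H are pairwise adjacent (a clique of size 5), so at least 5 colors are needed.
5 colors suffice: color 1 → {H}; color 2 → {A, E}; color 3 → {B, C, D}; color 4 → {G}; color 5 → {F}. Each edge has distinct colors on its endpoints.

5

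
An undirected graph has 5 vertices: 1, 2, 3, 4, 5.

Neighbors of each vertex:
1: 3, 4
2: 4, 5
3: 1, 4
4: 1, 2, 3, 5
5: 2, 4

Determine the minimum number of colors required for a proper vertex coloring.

1, 3, 4 are pairwise adjacent, so at least 3 colors are needed.
3 colors suffice: color red → {4}; color blue → {1, 2}; color green → {3, 5}. No two adjacent vertices share a color.

3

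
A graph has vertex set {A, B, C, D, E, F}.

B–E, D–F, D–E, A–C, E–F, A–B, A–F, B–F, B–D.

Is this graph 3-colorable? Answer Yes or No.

B, D, E, F are mutually adjacent (a clique of size 4), so at least 4 colors are needed.
So 3 colors are not enough.

No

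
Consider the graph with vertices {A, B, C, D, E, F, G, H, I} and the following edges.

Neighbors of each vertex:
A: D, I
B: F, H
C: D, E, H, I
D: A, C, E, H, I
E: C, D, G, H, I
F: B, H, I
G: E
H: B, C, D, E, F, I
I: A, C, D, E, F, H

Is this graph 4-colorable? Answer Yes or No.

C, D, E, H, I form a clique, so at least 5 colors are needed.
So 4 colors are not enough.

No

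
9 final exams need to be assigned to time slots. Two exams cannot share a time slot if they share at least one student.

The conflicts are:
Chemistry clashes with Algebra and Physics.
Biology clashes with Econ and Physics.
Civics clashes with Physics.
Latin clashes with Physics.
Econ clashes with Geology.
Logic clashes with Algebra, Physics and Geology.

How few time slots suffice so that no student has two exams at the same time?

The cycle Geology-Econ-Biology-Physics-Logic-Geology has odd length 5, so it cannot be 2-colored; at least 3 time slots are needed.
3 time slots suffice: time slot 1 → {Econ, Algebra, Physics}; time slot 2 → {Chemistry, Biology, Civics, Latin, Logic}; time slot 3 → {Geology}. No two conflicting exams share a time slot.

3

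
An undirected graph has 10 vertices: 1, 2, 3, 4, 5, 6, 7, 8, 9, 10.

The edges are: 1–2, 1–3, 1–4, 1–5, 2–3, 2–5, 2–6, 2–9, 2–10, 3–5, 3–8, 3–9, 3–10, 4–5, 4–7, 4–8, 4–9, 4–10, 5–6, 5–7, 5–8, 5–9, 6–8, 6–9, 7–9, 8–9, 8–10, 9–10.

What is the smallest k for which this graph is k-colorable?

4

4, 8, 9, 10 are mutually adjacent (a clique of size 4), so at least 4 colors are needed.
One proper 4-coloring: 1=a, 2=d, 3=c, 4=c, 5=b, 6=c, 7=d, 8=d, 9=a, 10=b. No two adjacent vertices share a color.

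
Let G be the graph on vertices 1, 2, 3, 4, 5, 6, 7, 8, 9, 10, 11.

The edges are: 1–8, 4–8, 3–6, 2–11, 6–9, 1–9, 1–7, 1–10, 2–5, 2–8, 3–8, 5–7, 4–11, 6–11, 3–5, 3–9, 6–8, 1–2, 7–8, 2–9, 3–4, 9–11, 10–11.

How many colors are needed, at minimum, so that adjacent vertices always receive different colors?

2, 9, 11 are mutually adjacent, so at least 3 colors are needed.
3 colors suffice: color a → {5, 8, 9, 10}; color b → {1, 3, 11}; color c → {2, 4, 6, 7}. Every edge joins two different colors.

3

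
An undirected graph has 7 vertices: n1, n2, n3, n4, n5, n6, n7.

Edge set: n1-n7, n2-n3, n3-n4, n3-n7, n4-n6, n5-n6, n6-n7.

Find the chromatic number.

2

n3 and n4 are adjacent, so at least 2 colors are needed.
2 colors suffice: n1=R, n2=B, n3=R, n4=B, n5=B, n6=R, n7=B. No two adjacent vertices share a color.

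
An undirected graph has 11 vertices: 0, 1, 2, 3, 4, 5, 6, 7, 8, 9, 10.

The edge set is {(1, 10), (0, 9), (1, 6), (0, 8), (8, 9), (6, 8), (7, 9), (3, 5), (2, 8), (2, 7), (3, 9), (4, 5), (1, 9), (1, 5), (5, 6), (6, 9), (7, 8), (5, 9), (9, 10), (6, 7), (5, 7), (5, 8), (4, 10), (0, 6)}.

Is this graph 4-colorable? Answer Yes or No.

No

5, 6, 7, 8, 9 form a clique, so at least 5 colors are needed.
So 4 colors are not enough.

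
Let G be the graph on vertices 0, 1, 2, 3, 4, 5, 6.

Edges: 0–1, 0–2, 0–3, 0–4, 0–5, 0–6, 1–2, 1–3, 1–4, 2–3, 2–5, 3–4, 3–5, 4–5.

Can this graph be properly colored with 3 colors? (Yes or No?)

No

0, 1, 2, 3 are pairwise adjacent (a clique of size 4), so at least 4 colors are needed.
So 3 colors are not enough.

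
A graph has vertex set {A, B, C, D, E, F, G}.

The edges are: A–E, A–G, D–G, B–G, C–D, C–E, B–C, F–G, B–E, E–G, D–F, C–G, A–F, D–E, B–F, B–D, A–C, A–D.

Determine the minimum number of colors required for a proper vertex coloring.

5

B, C, D, E, G form a clique, so at least 5 colors are needed.
5 colors suffice: color 1 → {D}; color 2 → {G}; color 3 → {E, F}; color 4 → {A, B}; color 5 → {C}. No two adjacent vertices share a color.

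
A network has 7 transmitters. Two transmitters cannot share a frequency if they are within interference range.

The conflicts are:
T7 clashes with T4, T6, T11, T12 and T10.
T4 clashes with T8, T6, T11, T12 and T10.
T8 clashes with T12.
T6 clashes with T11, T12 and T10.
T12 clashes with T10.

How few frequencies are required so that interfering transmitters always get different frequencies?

T7, T4, T6, T12, T10 pairwise conflict, so at least 5 frequencies are needed.
5 frequencies suffice: frequency 1 → {T4}; frequency 2 → {T11, T12}; frequency 3 → {T7, T8}; frequency 4 → {T6}; frequency 5 → {T10}. Each listed conflict is separated.

5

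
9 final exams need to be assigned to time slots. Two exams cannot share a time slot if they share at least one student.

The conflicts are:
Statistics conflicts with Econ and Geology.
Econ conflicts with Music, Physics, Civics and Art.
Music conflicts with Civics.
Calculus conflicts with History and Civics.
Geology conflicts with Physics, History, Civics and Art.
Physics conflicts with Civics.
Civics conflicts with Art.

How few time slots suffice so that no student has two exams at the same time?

Econ, Civics, Art are mutually in conflict, so at least 3 time slots are needed.
3 time slots suffice: time slot 1 → {Statistics, History, Civics}; time slot 2 → {Econ, Calculus, Geology}; time slot 3 → {Music, Physics, Art}. No two conflicting exams share a time slot.

3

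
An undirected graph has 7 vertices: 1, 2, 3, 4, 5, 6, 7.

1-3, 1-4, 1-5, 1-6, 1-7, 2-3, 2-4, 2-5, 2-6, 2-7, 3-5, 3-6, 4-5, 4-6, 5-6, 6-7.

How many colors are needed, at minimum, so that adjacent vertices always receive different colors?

2, 3, 5, 6 are pairwise adjacent (a clique of size 4), so at least 4 colors are needed.
One proper 4-coloring: 1=blue, 2=blue, 3=yellow, 4=yellow, 5=green, 6=red, 7=green. No two adjacent vertices share a color.

4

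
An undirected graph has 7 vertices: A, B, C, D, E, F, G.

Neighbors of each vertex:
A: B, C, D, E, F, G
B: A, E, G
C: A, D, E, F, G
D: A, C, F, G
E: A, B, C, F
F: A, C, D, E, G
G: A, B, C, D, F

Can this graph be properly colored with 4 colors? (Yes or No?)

No

A, C, D, F, G are pairwise adjacent (a clique of size 5), so at least 5 colors are needed.
So 4 colors are not enough.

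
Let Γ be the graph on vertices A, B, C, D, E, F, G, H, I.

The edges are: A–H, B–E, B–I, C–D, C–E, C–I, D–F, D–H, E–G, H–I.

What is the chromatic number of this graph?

H and I are adjacent, so at least 2 colors are needed.
A valid assignment using 2 colors: A=1, B=2, C=2, D=1, E=1, F=2, G=2, H=2, I=1. Every edge joins two different colors.

2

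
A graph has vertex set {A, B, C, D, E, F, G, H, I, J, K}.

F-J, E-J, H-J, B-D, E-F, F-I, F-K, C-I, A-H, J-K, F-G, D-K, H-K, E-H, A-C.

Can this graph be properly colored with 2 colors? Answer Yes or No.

E, H, J are mutually adjacent, so at least 3 colors are needed.
So 2 colors are not enough.

No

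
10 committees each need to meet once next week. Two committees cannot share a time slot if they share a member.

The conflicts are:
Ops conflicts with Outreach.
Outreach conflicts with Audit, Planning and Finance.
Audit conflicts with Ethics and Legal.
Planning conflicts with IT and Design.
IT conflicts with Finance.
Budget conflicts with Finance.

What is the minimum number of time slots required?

2

Planning and Design conflict, so at least 2 time slots are needed.
2 time slots suffice: time slot 1 → {Outreach, IT, Design, Budget, Ethics, Legal}; time slot 2 → {Ops, Audit, Planning, Finance}. Every pair that conflicts lands in different time slots.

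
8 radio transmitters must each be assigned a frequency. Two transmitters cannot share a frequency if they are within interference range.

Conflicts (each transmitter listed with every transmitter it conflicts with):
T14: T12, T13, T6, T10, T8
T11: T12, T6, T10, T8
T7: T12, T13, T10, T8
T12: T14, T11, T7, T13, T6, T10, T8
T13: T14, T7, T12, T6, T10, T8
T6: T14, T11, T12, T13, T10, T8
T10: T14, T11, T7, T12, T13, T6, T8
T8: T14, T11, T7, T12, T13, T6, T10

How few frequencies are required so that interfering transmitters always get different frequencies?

6

T14, T12, T13, T6, T10, T8 pairwise conflict, so at least 6 frequencies are needed.
Using 6 frequencies: T14=6, T11=4, T7=5, T12=2, T13=4, T6=5, T10=1, T8=3. Every pair that conflicts lands in different frequencies.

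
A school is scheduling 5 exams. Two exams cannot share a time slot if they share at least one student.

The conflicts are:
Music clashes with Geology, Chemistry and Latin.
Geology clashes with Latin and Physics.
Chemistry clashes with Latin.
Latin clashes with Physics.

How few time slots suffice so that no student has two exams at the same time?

Music, Geology, Latin are mutually in conflict, so at least 3 time slots are needed.
A valid assignment using 3 time slots: Music=3, Geology=2, Chemistry=2, Latin=1, Physics=3. No two conflicting exams share a time slot.

3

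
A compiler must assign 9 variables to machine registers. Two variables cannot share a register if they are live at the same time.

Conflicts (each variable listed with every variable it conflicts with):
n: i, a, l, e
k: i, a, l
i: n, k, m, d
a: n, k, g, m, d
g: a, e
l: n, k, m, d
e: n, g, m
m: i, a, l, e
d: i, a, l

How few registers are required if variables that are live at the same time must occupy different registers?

2

l and d conflict, so at least 2 registers are needed.
2 registers suffice: register 1 → {i, a, l, e}; register 2 → {n, k, g, m, d}. No two conflicting variables share a register.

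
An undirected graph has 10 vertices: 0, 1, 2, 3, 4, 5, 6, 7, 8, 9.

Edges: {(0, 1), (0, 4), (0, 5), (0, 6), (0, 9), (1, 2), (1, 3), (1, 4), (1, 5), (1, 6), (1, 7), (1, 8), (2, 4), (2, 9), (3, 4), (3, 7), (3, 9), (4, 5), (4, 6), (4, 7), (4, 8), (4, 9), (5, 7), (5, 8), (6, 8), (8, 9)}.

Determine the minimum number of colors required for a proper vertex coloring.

1, 4, 5, 8 form a clique, so at least 4 colors are needed.
One proper 4-coloring: 0=green, 1=blue, 2=green, 3=yellow, 4=red, 5=yellow, 6=yellow, 7=green, 8=green, 9=blue. Each edge has distinct colors on its endpoints.

4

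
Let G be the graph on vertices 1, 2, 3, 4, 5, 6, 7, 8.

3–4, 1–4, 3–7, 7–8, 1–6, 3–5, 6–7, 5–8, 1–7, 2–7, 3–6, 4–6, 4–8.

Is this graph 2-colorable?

No

3, 6, 7 form a triangle, so at least 3 colors are needed.
So 2 colors are not enough.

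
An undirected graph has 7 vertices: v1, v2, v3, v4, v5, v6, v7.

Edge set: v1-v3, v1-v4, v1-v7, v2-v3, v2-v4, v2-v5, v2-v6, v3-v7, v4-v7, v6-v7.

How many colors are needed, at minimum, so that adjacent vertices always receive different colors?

v1, v3, v7 form a triangle, so at least 3 colors are needed.
One proper 3-coloring: v1=3, v2=1, v3=2, v4=2, v5=2, v6=2, v7=1. No two adjacent vertices share a color.

3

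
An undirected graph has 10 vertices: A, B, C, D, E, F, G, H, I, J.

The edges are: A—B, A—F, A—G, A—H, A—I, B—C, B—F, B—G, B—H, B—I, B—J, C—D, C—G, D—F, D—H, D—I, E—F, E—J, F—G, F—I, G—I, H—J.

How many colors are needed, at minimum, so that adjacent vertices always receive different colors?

5

A, B, F, G, I are pairwise adjacent (a clique of size 5), so at least 5 colors are needed.
5 colors suffice: color 1 → {B, D, E}; color 2 → {C, F, H}; color 3 → {G, J}; color 4 → {I}; color 5 → {A}. No two adjacent vertices share a color.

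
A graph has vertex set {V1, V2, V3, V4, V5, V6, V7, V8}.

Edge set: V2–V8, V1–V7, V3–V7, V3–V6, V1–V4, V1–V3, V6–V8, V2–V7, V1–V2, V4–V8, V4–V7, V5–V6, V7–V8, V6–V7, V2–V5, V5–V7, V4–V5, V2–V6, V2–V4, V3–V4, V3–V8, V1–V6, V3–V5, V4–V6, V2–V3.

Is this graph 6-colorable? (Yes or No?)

Yes

The chromatic number is 6. V1, V2, V3, V4, V6, V7 form a clique, so at least 6 colors are needed.
6 colors suffice: color 1 → {V2}; color 2 → {V7}; color 3 → {V6}; color 4 → {V4}; color 5 → {V3}; color 6 → {V1, V5, V8}.
That is already a proper 6-coloring.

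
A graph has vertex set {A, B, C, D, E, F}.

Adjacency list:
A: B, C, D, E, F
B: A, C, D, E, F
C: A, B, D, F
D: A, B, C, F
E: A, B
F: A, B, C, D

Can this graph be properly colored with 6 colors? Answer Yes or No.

Yes

The chromatic number is 5. A, B, C, D, F form a clique, so at least 5 colors are needed.
One proper 5-coloring: A=red, B=blue, C=purple, D=green, E=green, F=yellow.
Since 6 ≥ 5, a proper 6-coloring certainly exists.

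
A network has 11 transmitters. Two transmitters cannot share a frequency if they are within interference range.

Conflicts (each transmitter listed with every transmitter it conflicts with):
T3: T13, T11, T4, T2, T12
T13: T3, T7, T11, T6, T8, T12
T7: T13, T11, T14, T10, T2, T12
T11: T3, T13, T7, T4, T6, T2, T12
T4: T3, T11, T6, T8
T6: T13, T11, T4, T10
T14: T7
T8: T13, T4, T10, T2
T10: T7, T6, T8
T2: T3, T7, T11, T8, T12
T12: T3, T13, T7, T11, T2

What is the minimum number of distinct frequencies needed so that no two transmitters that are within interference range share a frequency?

T3, T11, T2, T12 are mutually in conflict, so at least 4 frequencies are needed.
4 frequencies suffice: frequency 1 → {T11, T14, T8}; frequency 2 → {T3, T7, T6}; frequency 3 → {T13, T4, T10, T2}; frequency 4 → {T12}. Every pair that conflicts lands in different frequencies.

4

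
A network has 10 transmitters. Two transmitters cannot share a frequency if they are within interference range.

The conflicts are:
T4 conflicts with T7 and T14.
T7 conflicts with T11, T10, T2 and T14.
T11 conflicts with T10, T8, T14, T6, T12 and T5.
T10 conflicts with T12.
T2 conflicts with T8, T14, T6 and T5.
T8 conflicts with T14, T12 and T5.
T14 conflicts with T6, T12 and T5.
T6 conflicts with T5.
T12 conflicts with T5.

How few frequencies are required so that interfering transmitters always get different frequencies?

T11, T8, T14, T12, T5 pairwise conflict, so at least 5 frequencies are needed.
5 frequencies suffice: frequency 1 → {T10, T14}; frequency 2 → {T4, T11, T2}; frequency 3 → {T7, T5}; frequency 4 → {T8, T6}; frequency 5 → {T12}. Each listed conflict is separated.

5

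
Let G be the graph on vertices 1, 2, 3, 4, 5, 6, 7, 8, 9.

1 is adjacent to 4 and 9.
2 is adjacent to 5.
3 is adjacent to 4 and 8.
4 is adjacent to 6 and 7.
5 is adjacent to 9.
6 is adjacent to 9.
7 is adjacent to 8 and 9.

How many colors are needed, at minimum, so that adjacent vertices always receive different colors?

6 and 9 are adjacent, so at least 2 colors are needed.
2 colors suffice: color red → {2, 4, 8, 9}; color blue → {1, 3, 5, 6, 7}. No two adjacent vertices share a color.

2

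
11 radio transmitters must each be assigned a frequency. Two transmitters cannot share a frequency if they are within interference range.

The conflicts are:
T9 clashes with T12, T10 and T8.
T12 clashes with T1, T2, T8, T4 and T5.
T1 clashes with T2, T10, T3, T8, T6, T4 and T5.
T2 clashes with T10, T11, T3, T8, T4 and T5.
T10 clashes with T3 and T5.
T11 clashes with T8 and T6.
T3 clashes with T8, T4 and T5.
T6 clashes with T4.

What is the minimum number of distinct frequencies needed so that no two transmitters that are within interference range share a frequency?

5

T1, T2, T10, T3, T5 pairwise conflict, so at least 5 frequencies are needed.
A valid assignment using 5 frequencies: T9=1, T12=3, T1=2, T2=1, T10=4, T11=2, T3=3, T8=4, T6=1, T4=4, T5=5. Every pair that conflicts lands in different frequencies.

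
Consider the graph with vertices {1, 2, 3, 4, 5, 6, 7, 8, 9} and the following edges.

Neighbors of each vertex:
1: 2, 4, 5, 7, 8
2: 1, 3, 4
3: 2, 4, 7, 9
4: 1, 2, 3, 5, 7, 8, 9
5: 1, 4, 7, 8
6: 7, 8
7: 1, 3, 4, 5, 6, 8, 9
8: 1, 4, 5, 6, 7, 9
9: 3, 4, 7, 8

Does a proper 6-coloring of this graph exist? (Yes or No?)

The chromatic number is 5. 1, 4, 5, 7, 8 are pairwise adjacent (a clique of size 5), so at least 5 colors are needed.
One proper 5-coloring: 1=d, 2=b, 3=c, 4=a, 5=e, 6=a, 7=b, 8=c, 9=d.
Since 6 ≥ 5, a proper 6-coloring certainly exists.

Yes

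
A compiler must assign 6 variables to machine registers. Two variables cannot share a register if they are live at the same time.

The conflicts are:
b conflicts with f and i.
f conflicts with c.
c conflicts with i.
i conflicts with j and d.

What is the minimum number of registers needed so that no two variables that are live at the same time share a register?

2

i and j conflict, so at least 2 registers are needed.
2 registers suffice: register 1 → {f, i}; register 2 → {b, c, j, d}. Every pair that conflicts lands in different registers.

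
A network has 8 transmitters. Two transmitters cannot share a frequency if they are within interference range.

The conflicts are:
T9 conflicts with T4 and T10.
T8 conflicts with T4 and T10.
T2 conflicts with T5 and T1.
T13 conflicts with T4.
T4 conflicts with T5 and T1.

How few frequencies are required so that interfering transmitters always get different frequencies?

2

T4 and T5 conflict, so at least 2 frequencies are needed.
2 frequencies suffice: T9=2, T8=2, T2=1, T13=2, T4=1, T10=1, T5=2, T1=2. Every pair that conflicts lands in different frequencies.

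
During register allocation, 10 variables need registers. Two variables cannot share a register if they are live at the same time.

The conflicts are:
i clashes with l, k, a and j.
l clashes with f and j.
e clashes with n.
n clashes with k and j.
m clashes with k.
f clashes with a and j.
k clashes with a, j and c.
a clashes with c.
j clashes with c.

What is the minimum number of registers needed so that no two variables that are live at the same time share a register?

n, k, j all conflict with each other, so at least 3 registers are needed.
3 registers suffice: register 1 → {e, m, a, j}; register 2 → {l, k}; register 3 → {i, n, f, c}. Each listed conflict is separated.

3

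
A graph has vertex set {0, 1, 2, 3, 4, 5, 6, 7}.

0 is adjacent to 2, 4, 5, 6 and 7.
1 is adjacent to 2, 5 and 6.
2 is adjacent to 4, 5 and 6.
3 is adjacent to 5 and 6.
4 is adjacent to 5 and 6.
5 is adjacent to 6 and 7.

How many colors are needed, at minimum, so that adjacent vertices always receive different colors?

0, 2, 4, 5, 6 are pairwise adjacent (a clique of size 5), so at least 5 colors are needed.
5 colors suffice: 0=green, 1=green, 2=yellow, 3=green, 4=purple, 5=red, 6=blue, 7=blue. Each edge has distinct colors on its endpoints.

5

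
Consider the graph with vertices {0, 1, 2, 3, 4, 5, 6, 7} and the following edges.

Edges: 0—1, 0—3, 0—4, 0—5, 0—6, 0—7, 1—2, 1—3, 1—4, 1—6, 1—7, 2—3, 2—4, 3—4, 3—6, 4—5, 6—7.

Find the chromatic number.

0, 1, 6, 7 are mutually adjacent (a clique of size 4), so at least 4 colors are needed.
A valid assignment using 4 colors: 0=blue, 1=red, 2=blue, 3=yellow, 4=green, 5=red, 6=green, 7=yellow. Each edge has distinct colors on its endpoints.

4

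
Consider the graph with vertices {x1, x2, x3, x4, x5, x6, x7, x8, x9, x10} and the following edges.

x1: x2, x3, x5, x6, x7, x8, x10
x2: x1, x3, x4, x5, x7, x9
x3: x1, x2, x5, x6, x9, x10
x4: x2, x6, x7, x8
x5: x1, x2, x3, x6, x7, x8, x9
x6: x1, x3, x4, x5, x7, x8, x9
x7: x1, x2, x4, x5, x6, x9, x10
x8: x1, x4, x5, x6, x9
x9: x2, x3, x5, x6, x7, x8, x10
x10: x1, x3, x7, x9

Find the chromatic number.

x1, x5, x6, x8 form a clique, so at least 4 colors are needed.
4 colors suffice: x1=3, x2=1, x3=4, x4=2, x5=2, x6=1, x7=4, x8=4, x9=3, x10=1. No two adjacent vertices share a color.

4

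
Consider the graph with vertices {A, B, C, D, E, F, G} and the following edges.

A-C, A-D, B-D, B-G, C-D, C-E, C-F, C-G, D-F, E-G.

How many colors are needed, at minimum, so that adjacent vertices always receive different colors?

C, D, F form a triangle, so at least 3 colors are needed.
A valid assignment using 3 colors: A=green, B=red, C=red, D=blue, E=green, F=green, G=blue. Each edge has distinct colors on its endpoints.

3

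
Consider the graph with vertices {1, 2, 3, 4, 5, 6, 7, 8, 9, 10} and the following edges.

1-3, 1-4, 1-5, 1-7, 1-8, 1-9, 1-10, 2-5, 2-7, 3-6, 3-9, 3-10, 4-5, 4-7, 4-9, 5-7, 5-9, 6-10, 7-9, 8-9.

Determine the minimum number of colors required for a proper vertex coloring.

1, 4, 5, 7, 9 form a clique, so at least 5 colors are needed.
5 colors suffice: color red → {1, 2, 6}; color blue → {9, 10}; color green → {3, 5, 8}; color yellow → {7}; color purple → {4}. No two adjacent vertices share a color.

5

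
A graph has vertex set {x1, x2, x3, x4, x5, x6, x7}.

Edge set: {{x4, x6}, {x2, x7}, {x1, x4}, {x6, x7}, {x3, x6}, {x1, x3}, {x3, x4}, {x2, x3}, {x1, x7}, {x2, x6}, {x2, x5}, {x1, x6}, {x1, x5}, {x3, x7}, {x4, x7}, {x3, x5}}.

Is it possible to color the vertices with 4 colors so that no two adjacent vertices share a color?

x1, x3, x4, x6, x7 are mutually adjacent (a clique of size 5), so at least 5 colors are needed.
So 4 colors are not enough.

No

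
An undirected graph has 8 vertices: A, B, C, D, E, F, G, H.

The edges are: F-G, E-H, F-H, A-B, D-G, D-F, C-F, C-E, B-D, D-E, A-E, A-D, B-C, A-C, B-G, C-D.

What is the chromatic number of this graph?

A, B, C, D are mutually adjacent (a clique of size 4), so at least 4 colors are needed.
One proper 4-coloring: A=4, B=3, C=2, D=1, E=3, F=3, G=2, H=1. No two adjacent vertices share a color.

4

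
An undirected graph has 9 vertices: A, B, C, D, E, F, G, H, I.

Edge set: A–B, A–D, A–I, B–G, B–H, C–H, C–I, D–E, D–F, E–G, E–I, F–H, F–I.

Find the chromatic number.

The cycle H-F-I-A-B-H has odd length 5, so it cannot be 2-colored; at least 3 colors are needed.
3 colors suffice: color red → {D, G, H, I}; color blue → {A, C, E, F}; color green → {B}. Each edge has distinct colors on its endpoints.

3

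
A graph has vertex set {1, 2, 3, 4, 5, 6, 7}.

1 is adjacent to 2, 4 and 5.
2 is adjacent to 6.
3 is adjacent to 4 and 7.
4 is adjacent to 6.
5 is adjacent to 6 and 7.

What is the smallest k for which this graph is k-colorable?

3

The cycle 7-5-1-4-3-7 has odd length 5, so it cannot be 2-colored; at least 3 colors are needed.
3 colors suffice: color a → {1, 6, 7}; color b → {2, 4, 5}; color c → {3}. No two adjacent vertices share a color.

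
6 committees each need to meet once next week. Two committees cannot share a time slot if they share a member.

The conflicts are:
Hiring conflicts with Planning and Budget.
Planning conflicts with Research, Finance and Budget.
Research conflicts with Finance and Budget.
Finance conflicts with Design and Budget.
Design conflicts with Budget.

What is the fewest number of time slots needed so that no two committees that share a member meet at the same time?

4

Planning, Research, Finance, Budget are mutually in conflict, so at least 4 time slots are needed.
4 time slots suffice: time slot 1 → {Budget}; time slot 2 → {Planning, Design}; time slot 3 → {Hiring, Finance}; time slot 4 → {Research}. No two conflicting committees share a time slot.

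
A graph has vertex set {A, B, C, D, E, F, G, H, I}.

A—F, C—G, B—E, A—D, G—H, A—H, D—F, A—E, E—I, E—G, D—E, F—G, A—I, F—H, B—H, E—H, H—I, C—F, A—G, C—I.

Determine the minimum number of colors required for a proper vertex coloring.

4

A, F, G, H are pairwise adjacent (a clique of size 4), so at least 4 colors are needed.
4 colors suffice: A=green, B=green, C=red, D=red, E=blue, F=blue, G=yellow, H=red, I=yellow. Each edge has distinct colors on its endpoints.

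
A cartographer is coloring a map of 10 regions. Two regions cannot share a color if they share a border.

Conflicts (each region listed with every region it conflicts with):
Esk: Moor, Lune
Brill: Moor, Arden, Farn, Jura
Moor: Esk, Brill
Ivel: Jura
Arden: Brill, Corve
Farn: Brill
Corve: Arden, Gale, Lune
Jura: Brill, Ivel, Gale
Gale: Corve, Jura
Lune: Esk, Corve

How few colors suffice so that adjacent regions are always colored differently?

3

The cycle Brill-Jura-Gale-Corve-Arden-Brill has odd length 5, so it cannot be 2-colored; at least 3 colors are needed.
3 colors suffice: Esk=1, Brill=1, Moor=2, Ivel=1, Arden=2, Farn=2, Corve=1, Jura=2, Gale=3, Lune=2. No two conflicting regions share a color.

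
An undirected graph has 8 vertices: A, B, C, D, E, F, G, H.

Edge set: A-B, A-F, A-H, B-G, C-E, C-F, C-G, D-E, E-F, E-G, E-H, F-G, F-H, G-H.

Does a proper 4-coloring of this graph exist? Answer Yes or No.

Yes

The chromatic number is 4. E, F, G, H are pairwise adjacent (a clique of size 4), so at least 4 colors are needed.
4 colors suffice: A=red, B=blue, C=yellow, D=red, E=green, F=blue, G=red, H=yellow.
That is already a proper 4-coloring.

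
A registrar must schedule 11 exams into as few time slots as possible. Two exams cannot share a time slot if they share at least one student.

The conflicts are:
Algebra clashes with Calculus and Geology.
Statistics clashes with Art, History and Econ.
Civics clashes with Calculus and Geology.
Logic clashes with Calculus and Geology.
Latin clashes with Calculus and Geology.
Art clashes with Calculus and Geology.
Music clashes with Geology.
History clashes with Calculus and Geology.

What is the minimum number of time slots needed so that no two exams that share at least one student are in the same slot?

History and Geology conflict, so at least 2 time slots are needed.
2 time slots suffice: time slot 1 → {Statistics, Calculus, Geology}; time slot 2 → {Algebra, Civics, Logic, Latin, Art, Music, History, Econ}. No two conflicting exams share a time slot.

2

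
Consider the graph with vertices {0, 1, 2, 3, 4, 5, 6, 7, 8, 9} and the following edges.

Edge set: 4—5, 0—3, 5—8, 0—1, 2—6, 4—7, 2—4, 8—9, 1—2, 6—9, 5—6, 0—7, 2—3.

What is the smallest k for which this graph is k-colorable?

The cycle 0-7-4-2-1-0 has odd length 5, so it cannot be 2-colored; at least 3 colors are needed.
A valid assignment using 3 colors: 0=a, 1=b, 2=a, 3=b, 4=b, 5=a, 6=b, 7=c, 8=b, 9=a. Every edge joins two different colors.

3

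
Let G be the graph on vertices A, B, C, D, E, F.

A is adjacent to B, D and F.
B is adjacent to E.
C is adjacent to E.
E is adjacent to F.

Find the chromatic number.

2

E and F are adjacent, so at least 2 colors are needed.
2 colors suffice: color red → {A, E}; color blue → {B, C, D, F}. Every edge joins two different colors.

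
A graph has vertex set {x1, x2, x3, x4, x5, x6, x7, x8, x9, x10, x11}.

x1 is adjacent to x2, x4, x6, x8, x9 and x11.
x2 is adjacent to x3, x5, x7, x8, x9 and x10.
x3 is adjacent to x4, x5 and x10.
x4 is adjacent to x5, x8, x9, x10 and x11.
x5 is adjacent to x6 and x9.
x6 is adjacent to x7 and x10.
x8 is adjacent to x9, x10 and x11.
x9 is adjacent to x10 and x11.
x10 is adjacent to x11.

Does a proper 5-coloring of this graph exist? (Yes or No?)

The chromatic number is 5. x4, x8, x9, x10, x11 are mutually adjacent (a clique of size 5), so at least 5 colors are needed.
One proper 5-coloring: x1=1, x2=2, x3=3, x4=2, x5=1, x6=2, x7=1, x8=4, x9=3, x10=1, x11=5.
That is already a proper 5-coloring.

Yes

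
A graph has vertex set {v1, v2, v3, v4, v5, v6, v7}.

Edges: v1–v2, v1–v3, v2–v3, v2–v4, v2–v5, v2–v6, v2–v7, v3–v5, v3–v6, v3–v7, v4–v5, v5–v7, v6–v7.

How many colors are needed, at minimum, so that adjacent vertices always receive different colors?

4

v2, v3, v5, v7 form a clique, so at least 4 colors are needed.
4 colors suffice: color 1 → {v2}; color 2 → {v3, v4}; color 3 → {v1, v5, v6}; color 4 → {v7}. Each edge has distinct colors on its endpoints.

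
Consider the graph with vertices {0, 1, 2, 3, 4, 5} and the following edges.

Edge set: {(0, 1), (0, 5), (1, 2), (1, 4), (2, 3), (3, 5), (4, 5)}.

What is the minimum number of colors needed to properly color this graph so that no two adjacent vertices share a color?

The cycle 2-3-5-0-1-2 has odd length 5, so it cannot be 2-colored; at least 3 colors are needed.
One proper 3-coloring: 0=blue, 1=red, 2=green, 3=blue, 4=blue, 5=red. No two adjacent vertices share a color.

3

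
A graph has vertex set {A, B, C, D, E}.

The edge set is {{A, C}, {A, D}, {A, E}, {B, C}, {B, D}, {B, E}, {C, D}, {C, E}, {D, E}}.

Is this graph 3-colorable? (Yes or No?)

B, C, D, E are mutually adjacent (a clique of size 4), so at least 4 colors are needed.
So 3 colors are not enough.

No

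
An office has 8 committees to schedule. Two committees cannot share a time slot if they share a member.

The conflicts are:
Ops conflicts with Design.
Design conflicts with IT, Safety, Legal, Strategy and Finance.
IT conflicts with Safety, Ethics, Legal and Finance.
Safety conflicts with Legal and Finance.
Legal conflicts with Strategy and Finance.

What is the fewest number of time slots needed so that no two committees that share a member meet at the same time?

5

Design, IT, Safety, Legal, Finance are mutually in conflict, so at least 5 time slots are needed.
Using 5 time slots: Ops=2, Design=1, IT=3, Safety=5, Ethics=1, Legal=2, Strategy=3, Finance=4. No two conflicting committees share a time slot.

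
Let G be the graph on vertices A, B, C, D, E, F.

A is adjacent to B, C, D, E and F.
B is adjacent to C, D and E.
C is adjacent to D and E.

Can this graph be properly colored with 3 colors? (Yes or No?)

A, B, C, E are pairwise adjacent (a clique of size 4), so at least 4 colors are needed.
So 3 colors are not enough.

No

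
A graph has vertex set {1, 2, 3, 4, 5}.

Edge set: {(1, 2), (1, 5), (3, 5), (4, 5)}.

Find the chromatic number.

1 and 5 are adjacent, so at least 2 colors are needed.
2 colors suffice: color red → {2, 5}; color blue → {1, 3, 4}. No two adjacent vertices share a color.

2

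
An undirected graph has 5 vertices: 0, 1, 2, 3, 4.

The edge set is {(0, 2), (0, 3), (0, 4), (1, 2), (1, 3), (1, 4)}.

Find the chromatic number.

2

1 and 3 are adjacent, so at least 2 colors are needed.
2 colors suffice: 0=a, 1=a, 2=b, 3=b, 4=b. Each edge has distinct colors on its endpoints.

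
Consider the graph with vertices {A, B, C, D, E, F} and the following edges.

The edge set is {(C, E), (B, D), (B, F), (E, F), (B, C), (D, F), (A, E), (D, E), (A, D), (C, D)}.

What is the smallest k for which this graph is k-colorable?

B, D, F form a triangle, so at least 3 colors are needed.
3 colors suffice: color red → {D}; color blue → {B, E}; color green → {A, C, F}. Every edge joins two different colors.

3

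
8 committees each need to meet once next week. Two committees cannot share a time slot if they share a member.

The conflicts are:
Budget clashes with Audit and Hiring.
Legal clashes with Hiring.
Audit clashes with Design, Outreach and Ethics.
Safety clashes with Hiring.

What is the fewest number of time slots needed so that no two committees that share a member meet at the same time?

2

Audit and Ethics conflict, so at least 2 time slots are needed.
2 time slots suffice: time slot 1 → {Audit, Hiring}; time slot 2 → {Budget, Legal, Safety, Design, Outreach, Ethics}. No two conflicting committees share a time slot.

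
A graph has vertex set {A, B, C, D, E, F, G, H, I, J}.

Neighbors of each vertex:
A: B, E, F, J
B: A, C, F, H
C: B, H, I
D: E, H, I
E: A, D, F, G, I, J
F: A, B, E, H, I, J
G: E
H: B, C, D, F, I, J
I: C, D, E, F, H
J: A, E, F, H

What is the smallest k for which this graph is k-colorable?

4

A, E, F, J are pairwise adjacent (a clique of size 4), so at least 4 colors are needed.
4 colors suffice: color 1 → {E, H}; color 2 → {C, D, F, G}; color 3 → {B, I, J}; color 4 → {A}. Every edge joins two different colors.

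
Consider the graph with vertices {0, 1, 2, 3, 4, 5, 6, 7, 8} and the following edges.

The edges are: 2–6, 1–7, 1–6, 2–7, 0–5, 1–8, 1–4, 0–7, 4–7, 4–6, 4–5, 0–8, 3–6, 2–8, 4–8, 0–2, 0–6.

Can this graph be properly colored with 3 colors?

Yes

The chromatic number is 3. 1, 4, 8 form a triangle, so at least 3 colors are needed.
A valid assignment using 3 colors: 0=red, 1=green, 2=green, 3=red, 4=red, 5=blue, 6=blue, 7=blue, 8=blue.
That is already a proper 3-coloring.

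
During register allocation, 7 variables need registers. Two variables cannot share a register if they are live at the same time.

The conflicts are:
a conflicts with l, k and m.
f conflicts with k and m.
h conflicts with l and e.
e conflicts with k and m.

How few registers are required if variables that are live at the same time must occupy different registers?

3

The cycle h-l-a-m-e-h has odd length 5, so it cannot be 2-colored; at least 3 registers are needed.
A valid assignment using 3 registers: a=1, f=1, h=3, l=2, e=1, k=2, m=2. No two conflicting variables share a register.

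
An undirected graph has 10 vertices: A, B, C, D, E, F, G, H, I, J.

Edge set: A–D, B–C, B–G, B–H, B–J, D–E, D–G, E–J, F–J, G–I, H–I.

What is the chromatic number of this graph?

The cycle B-G-D-E-J-B has odd length 5, so it cannot be 2-colored; at least 3 colors are needed.
A valid assignment using 3 colors: A=blue, B=red, C=blue, D=red, E=green, F=red, G=blue, H=blue, I=red, J=blue. Each edge has distinct colors on its endpoints.

3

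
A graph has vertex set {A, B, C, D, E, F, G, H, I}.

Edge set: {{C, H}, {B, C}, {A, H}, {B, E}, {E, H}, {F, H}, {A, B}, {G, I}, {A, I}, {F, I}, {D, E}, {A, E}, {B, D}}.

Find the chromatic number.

3

B, D, E are pairwise adjacent, so at least 3 colors are needed.
One proper 3-coloring: A=green, B=red, C=blue, D=green, E=blue, F=blue, G=blue, H=red, I=red. Each edge has distinct colors on its endpoints.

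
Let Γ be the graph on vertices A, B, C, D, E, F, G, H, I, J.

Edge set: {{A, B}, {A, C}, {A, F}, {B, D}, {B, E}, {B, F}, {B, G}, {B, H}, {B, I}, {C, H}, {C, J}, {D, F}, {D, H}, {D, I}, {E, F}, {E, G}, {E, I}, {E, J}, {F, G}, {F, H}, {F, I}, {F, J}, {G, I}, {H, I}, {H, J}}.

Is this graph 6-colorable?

Yes

The chromatic number is 5. B, D, F, H, I are mutually adjacent (a clique of size 5), so at least 5 colors are needed.
One proper 5-coloring: A=3, B=2, C=1, D=5, E=4, F=1, G=5, H=4, I=3, J=2.
Since 6 ≥ 5, a proper 6-coloring certainly exists.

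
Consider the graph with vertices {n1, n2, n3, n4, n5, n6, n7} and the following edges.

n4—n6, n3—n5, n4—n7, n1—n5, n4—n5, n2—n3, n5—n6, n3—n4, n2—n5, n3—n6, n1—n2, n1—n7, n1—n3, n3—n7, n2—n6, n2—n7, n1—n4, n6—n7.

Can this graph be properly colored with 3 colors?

No

n1, n2, n3, n5 are mutually adjacent (a clique of size 4), so at least 4 colors are needed.
So 3 colors are not enough.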